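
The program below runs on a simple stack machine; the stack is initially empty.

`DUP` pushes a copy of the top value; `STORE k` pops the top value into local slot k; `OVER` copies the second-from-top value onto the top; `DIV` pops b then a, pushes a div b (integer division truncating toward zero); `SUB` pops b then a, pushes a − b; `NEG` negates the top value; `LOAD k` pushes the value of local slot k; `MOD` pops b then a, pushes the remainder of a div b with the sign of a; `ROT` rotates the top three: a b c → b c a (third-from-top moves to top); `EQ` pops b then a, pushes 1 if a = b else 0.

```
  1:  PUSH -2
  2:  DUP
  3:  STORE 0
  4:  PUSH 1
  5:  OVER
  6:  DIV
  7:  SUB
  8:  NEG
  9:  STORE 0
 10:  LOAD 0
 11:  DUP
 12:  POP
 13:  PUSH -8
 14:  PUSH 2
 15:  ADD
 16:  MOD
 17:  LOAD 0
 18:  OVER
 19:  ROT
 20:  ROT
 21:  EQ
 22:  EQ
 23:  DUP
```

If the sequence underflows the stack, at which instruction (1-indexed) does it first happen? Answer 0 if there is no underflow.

PUSH -2  -2
DUP      -2 -2
STORE 0  -2
PUSH 1   -2 1
OVER     -2 1 -2
DIV      -2 0
SUB      -2
NEG      2
STORE 0  (empty)
LOAD 0   2
DUP      2 2
POP      2
PUSH -8  2 -8
PUSH 2   2 -8 2
ADD      2 -6
MOD      2
LOAD 0   2 2
OVER     2 2 2
ROT      2 2 2
ROT      2 2 2
EQ       2 1
EQ       0
DUP      0 0

0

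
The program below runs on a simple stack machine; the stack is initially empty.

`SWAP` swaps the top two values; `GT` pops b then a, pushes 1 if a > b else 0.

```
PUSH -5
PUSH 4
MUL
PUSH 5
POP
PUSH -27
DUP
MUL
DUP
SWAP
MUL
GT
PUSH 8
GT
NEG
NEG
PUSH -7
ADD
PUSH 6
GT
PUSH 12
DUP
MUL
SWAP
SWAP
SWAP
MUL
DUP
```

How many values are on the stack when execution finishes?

2

PUSH -5  -> [-5]
PUSH 4   -> [-5, 4]
MUL      -> [-20]
PUSH 5   -> [-20, 5]
POP      -> [-20]
PUSH -27 -> [-20, -27]
DUP      -> [-20, -27, -27]
MUL      -> [-20, 729]
DUP      -> [-20, 729, 729]
SWAP     -> [-20, 729, 729]
MUL      -> [-20, 531441]
GT       -> [0]
PUSH 8   -> [0, 8]
GT       -> [0]
NEG      -> [0]
NEG      -> [0]
PUSH -7  -> [0, -7]
ADD      -> [-7]
PUSH 6   -> [-7, 6]
GT       -> [0]
PUSH 12  -> [0, 12]
DUP      -> [0, 12, 12]
MUL      -> [0, 144]
SWAP     -> [144, 0]
SWAP     -> [0, 144]
SWAP     -> [144, 0]
MUL      -> [0]
DUP      -> [0, 0]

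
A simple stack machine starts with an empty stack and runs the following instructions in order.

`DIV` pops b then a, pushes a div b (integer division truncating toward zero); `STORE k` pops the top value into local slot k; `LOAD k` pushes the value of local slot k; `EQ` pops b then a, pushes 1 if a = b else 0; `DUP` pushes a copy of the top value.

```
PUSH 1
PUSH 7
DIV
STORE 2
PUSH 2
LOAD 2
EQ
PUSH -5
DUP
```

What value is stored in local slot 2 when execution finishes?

PUSH 1  -> 1
PUSH 7  -> 1 7
DIV     -> 0
STORE 2 -> (empty)
PUSH 2  -> 2
LOAD 2  -> 2 0
EQ      -> 0
PUSH -5 -> 0 -5
DUP     -> 0 -5 -5

0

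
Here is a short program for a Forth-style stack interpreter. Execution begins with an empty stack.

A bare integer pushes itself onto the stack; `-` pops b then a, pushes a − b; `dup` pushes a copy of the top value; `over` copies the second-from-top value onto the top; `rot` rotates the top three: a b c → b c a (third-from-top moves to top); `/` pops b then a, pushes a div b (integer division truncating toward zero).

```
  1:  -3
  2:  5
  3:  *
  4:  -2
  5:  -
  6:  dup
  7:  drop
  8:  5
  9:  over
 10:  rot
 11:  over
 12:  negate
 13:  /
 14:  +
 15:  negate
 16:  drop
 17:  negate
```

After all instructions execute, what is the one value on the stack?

-3      -3
5       -3 5
*       -15
-2      -15 -2
-       -13
dup     -13 -13
drop    -13
5       -13 5
over    -13 5 -13
rot     5 -13 -13
over    5 -13 -13 -13
negate  5 -13 -13 13
/       5 -13 -1
+       5 -14
negate  5 14
drop    5
negate  -5

-5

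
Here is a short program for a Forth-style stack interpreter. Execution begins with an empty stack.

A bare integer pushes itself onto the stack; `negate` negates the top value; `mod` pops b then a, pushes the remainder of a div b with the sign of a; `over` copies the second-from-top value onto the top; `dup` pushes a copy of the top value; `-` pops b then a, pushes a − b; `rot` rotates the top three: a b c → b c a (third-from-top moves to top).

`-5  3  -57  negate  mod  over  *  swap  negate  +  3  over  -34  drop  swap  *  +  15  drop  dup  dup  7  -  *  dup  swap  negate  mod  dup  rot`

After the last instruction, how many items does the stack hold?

3

-5     → [-5]
3      → [-5, 3]
-57    → [-5, 3, -57]
negate → [-5, 3, 57]
mod    → [-5, 3]
over   → [-5, 3, -5]
*      → [-5, -15]
swap   → [-15, -5]
negate → [-15, 5]
+      → [-10]
3      → [-10, 3]
over   → [-10, 3, -10]
-34    → [-10, 3, -10, -34]
drop   → [-10, 3, -10]
swap   → [-10, -10, 3]
*      → [-10, -30]
+      → [-40]
15     → [-40, 15]
drop   → [-40]
dup    → [-40, -40]
dup    → [-40, -40, -40]
7      → [-40, -40, -40, 7]
-      → [-40, -40, -47]
*      → [-40, 1880]
dup    → [-40, 1880, 1880]
swap   → [-40, 1880, 1880]
negate → [-40, 1880, -1880]
mod    → [-40, 0]
dup    → [-40, 0, 0]
rot    → [0, 0, -40]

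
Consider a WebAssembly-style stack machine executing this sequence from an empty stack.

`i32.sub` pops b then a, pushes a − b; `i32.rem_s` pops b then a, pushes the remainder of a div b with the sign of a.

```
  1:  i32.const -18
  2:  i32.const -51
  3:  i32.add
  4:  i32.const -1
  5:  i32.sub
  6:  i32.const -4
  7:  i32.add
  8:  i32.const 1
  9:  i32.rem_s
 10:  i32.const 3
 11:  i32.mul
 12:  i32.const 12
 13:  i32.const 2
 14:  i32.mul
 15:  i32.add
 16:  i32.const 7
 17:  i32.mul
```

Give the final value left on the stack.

i32.const -18 : [-18]
i32.const -51 : [-18, -51]
i32.add       : [-69]
i32.const -1  : [-69, -1]
i32.sub       : [-68]
i32.const -4  : [-68, -4]
i32.add       : [-72]
i32.const 1   : [-72, 1]
i32.rem_s     : [0]
i32.const 3   : [0, 3]
i32.mul       : [0]
i32.const 12  : [0, 12]
i32.const 2   : [0, 12, 2]
i32.mul       : [0, 24]
i32.add       : [24]
i32.const 7   : [24, 7]
i32.mul       : [168]

168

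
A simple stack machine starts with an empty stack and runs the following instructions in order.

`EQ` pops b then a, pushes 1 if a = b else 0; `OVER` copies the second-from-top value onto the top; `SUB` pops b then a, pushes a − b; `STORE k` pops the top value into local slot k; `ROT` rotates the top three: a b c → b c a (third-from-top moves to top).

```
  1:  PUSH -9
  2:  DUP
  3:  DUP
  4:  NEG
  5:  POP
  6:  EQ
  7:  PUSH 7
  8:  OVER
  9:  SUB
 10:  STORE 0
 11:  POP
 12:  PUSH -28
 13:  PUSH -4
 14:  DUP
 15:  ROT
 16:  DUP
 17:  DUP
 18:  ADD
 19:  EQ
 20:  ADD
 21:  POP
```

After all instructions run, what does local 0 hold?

PUSH -9  -> [-9]
DUP      -> [-9, -9]
DUP      -> [-9, -9, -9]
NEG      -> [-9, -9, 9]
POP      -> [-9, -9]
EQ       -> [1]
PUSH 7   -> [1, 7]
OVER     -> [1, 7, 1]
SUB      -> [1, 6]
STORE 0  -> [1]
POP      -> []
PUSH -28 -> [-28]
PUSH -4  -> [-28, -4]
DUP      -> [-28, -4, -4]
ROT      -> [-4, -4, -28]
DUP      -> [-4, -4, -28, -28]
DUP      -> [-4, -4, -28, -28, -28]
ADD      -> [-4, -4, -28, -56]
EQ       -> [-4, -4, 0]
ADD      -> [-4, -4]
POP      -> [-4]

6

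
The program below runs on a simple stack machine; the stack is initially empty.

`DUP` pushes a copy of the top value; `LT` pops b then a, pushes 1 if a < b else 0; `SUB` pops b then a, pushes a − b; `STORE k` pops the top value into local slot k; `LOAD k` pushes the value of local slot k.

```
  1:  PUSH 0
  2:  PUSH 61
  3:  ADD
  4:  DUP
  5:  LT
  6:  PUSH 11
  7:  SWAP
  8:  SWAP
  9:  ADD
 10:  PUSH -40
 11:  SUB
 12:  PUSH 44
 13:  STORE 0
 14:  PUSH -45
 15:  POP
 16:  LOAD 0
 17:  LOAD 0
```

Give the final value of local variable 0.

PUSH 0   → 0
PUSH 61  → 0 61
ADD      → 61
DUP      → 61 61
LT       → 0
PUSH 11  → 0 11
SWAP     → 11 0
SWAP     → 0 11
ADD      → 11
PUSH -40 → 11 -40
SUB      → 51
PUSH 44  → 51 44
STORE 0  → 51
PUSH -45 → 51 -45
POP      → 51
LOAD 0   → 51 44
LOAD 0   → 51 44 44

44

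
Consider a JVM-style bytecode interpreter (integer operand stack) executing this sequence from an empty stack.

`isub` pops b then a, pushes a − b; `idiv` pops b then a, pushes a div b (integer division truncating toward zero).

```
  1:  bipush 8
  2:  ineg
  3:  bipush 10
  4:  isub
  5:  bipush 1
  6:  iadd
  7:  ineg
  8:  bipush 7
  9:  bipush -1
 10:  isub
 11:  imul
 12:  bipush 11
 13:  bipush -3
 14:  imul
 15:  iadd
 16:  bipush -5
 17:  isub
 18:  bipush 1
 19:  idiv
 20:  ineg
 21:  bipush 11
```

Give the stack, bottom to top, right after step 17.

[108]

bipush 8   [8]
ineg       [-8]
bipush 10  [-8, 10]
isub       [-18]
bipush 1   [-18, 1]
iadd       [-17]
ineg       [17]
bipush 7   [17, 7]
bipush -1  [17, 7, -1]
isub       [17, 8]
imul       [136]
bipush 11  [136, 11]
bipush -3  [136, 11, -3]
imul       [136, -33]
iadd       [103]
bipush -5  [103, -5]
isub       [108]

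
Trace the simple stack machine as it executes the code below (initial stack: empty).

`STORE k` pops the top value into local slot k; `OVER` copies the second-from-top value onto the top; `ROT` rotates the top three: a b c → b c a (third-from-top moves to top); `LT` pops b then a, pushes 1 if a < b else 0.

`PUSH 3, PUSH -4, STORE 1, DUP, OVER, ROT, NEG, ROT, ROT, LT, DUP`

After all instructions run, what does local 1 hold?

PUSH 3  : [3]
PUSH -4 : [3, -4]
STORE 1 : [3]
DUP     : [3, 3]
OVER    : [3, 3, 3]
ROT     : [3, 3, 3]
NEG     : [3, 3, -3]
ROT     : [3, -3, 3]
ROT     : [-3, 3, 3]
LT      : [-3, 0]
DUP     : [-3, 0, 0]

-4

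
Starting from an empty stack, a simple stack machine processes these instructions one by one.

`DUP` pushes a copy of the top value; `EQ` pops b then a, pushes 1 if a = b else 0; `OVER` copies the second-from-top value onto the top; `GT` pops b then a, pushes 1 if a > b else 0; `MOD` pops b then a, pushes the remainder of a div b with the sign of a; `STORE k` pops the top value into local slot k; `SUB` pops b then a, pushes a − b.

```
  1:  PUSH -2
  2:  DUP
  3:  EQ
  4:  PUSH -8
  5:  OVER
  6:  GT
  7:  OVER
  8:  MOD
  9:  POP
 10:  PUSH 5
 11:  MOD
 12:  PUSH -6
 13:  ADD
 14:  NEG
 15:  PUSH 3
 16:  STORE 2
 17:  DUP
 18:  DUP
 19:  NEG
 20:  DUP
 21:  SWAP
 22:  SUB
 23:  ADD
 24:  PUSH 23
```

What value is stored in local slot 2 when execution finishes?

3

PUSH -2  [-2]
DUP      [-2, -2]
EQ       [1]
PUSH -8  [1, -8]
OVER     [1, -8, 1]
GT       [1, 0]
OVER     [1, 0, 1]
MOD      [1, 0]
POP      [1]
PUSH 5   [1, 5]
MOD      [1]
PUSH -6  [1, -6]
ADD      [-5]
NEG      [5]
PUSH 3   [5, 3]
STORE 2  [5]
DUP      [5, 5]
DUP      [5, 5, 5]
NEG      [5, 5, -5]
DUP      [5, 5, -5, -5]
SWAP     [5, 5, -5, -5]
SUB      [5, 5, 0]
ADD      [5, 5]
PUSH 23  [5, 5, 23]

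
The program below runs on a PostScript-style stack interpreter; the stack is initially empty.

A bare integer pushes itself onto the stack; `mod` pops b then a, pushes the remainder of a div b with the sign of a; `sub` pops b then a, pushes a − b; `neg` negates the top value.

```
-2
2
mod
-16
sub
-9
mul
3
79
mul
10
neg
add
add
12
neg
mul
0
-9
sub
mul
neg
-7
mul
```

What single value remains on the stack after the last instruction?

-62748

-2  -> -2
2   -> -2 2
mod -> 0
-16 -> 0 -16
sub -> 16
-9  -> 16 -9
mul -> -144
3   -> -144 3
79  -> -144 3 79
mul -> -144 237
10  -> -144 237 10
neg -> -144 237 -10
add -> -144 227
add -> 83
12  -> 83 12
neg -> 83 -12
mul -> -996
0   -> -996 0
-9  -> -996 0 -9
sub -> -996 9
mul -> -8964
neg -> 8964
-7  -> 8964 -7
mul -> -62748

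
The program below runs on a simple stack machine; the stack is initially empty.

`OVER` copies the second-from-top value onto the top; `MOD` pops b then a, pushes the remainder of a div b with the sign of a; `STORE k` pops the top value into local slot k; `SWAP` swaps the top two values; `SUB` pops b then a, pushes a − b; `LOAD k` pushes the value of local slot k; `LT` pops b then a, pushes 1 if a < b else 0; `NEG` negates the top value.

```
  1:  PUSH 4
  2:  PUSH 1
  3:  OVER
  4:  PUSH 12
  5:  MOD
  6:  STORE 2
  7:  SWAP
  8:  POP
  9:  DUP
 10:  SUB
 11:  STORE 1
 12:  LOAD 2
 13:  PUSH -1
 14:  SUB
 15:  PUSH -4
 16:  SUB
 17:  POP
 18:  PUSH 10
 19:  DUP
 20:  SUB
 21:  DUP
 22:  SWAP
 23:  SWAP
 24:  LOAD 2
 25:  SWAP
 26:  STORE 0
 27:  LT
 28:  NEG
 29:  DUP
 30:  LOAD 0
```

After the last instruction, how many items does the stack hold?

PUSH 4  -> 4
PUSH 1  -> 4 1
OVER    -> 4 1 4
PUSH 12 -> 4 1 4 12
MOD     -> 4 1 4
STORE 2 -> 4 1
SWAP    -> 1 4
POP     -> 1
DUP     -> 1 1
SUB     -> 0
STORE 1 -> (empty)
LOAD 2  -> 4
PUSH -1 -> 4 -1
SUB     -> 5
PUSH -4 -> 5 -4
SUB     -> 9
POP     -> (empty)
PUSH 10 -> 10
DUP     -> 10 10
SUB     -> 0
DUP     -> 0 0
SWAP    -> 0 0
SWAP    -> 0 0
LOAD 2  -> 0 0 4
SWAP    -> 0 4 0
STORE 0 -> 0 4
LT      -> 1
NEG     -> -1
DUP     -> -1 -1
LOAD 0  -> -1 -1 0

3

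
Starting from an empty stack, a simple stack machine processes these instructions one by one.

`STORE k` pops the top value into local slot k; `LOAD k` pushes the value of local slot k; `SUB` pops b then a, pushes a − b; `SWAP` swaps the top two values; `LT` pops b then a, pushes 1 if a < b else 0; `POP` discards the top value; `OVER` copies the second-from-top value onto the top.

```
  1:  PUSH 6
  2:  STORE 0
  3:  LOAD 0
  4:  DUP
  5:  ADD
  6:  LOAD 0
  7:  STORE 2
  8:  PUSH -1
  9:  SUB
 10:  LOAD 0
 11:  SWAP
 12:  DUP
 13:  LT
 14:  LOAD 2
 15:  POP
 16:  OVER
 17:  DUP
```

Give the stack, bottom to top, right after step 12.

[6, 13, 13]

PUSH 6  -> 6
STORE 0 -> (empty)
LOAD 0  -> 6
DUP     -> 6 6
ADD     -> 12
LOAD 0  -> 12 6
STORE 2 -> 12
PUSH -1 -> 12 -1
SUB     -> 13
LOAD 0  -> 13 6
SWAP    -> 6 13
DUP     -> 6 13 13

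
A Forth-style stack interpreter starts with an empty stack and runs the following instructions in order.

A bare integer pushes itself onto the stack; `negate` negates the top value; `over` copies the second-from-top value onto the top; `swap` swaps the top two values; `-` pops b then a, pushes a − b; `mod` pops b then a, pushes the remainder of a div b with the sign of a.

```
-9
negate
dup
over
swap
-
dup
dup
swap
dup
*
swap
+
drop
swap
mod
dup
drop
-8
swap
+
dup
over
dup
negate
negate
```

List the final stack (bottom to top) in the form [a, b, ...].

-9     : [-9]
negate : [9]
dup    : [9, 9]
over   : [9, 9, 9]
swap   : [9, 9, 9]
-      : [9, 0]
dup    : [9, 0, 0]
dup    : [9, 0, 0, 0]
swap   : [9, 0, 0, 0]
dup    : [9, 0, 0, 0, 0]
*      : [9, 0, 0, 0]
swap   : [9, 0, 0, 0]
+      : [9, 0, 0]
drop   : [9, 0]
swap   : [0, 9]
mod    : [0]
dup    : [0, 0]
drop   : [0]
-8     : [0, -8]
swap   : [-8, 0]
+      : [-8]
dup    : [-8, -8]
over   : [-8, -8, -8]
dup    : [-8, -8, -8, -8]
negate : [-8, -8, -8, 8]
negate : [-8, -8, -8, -8]

[-8, -8, -8, -8]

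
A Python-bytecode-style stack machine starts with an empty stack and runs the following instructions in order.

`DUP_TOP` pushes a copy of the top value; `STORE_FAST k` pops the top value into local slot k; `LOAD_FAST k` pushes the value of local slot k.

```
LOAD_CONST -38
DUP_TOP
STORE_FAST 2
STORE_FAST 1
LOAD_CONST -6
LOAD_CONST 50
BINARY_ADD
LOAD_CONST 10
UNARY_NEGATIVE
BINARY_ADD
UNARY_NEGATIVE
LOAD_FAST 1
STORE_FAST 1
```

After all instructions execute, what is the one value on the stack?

LOAD_CONST -38 : [-38]
DUP_TOP        : [-38, -38]
STORE_FAST 2   : [-38]
STORE_FAST 1   : []
LOAD_CONST -6  : [-6]
LOAD_CONST 50  : [-6, 50]
BINARY_ADD     : [44]
LOAD_CONST 10  : [44, 10]
UNARY_NEGATIVE : [44, -10]
BINARY_ADD     : [34]
UNARY_NEGATIVE : [-34]
LOAD_FAST 1    : [-34, -38]
STORE_FAST 1   : [-34]

-34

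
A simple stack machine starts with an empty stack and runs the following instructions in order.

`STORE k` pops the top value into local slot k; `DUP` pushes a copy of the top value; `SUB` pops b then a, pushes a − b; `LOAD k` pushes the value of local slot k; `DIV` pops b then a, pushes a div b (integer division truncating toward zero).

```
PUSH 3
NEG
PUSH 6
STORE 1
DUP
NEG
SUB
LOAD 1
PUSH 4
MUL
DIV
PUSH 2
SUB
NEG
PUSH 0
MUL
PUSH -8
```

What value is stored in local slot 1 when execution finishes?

PUSH 3  → [3]
NEG     → [-3]
PUSH 6  → [-3, 6]
STORE 1 → [-3]
DUP     → [-3, -3]
NEG     → [-3, 3]
SUB     → [-6]
LOAD 1  → [-6, 6]
PUSH 4  → [-6, 6, 4]
MUL     → [-6, 24]
DIV     → [0]
PUSH 2  → [0, 2]
SUB     → [-2]
NEG     → [2]
PUSH 0  → [2, 0]
MUL     → [0]
PUSH -8 → [0, -8]

6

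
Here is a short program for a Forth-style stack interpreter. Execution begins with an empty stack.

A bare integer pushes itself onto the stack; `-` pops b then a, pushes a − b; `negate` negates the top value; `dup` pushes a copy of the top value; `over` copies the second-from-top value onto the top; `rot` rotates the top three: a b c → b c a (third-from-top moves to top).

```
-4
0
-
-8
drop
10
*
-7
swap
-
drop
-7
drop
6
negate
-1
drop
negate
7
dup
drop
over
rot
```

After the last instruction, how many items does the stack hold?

3

-4      -4
0       -4 0
-       -4
-8      -4 -8
drop    -4
10      -4 10
*       -40
-7      -40 -7
swap    -7 -40
-       33
drop    (empty)
-7      -7
drop    (empty)
6       6
negate  -6
-1      -6 -1
drop    -6
negate  6
7       6 7
dup     6 7 7
drop    6 7
over    6 7 6
rot     7 6 6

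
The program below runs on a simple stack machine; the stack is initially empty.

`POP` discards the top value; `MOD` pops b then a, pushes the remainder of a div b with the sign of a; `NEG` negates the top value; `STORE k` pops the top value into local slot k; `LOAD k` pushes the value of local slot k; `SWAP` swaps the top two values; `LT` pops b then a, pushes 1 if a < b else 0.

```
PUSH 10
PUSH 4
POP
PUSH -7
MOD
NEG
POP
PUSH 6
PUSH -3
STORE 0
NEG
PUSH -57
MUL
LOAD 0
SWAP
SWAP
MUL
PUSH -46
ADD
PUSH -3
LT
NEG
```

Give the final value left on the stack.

PUSH 10   10
PUSH 4    10 4
POP       10
PUSH -7   10 -7
MOD       3
NEG       -3
POP       (empty)
PUSH 6    6
PUSH -3   6 -3
STORE 0   6
NEG       -6
PUSH -57  -6 -57
MUL       342
LOAD 0    342 -3
SWAP      -3 342
SWAP      342 -3
MUL       -1026
PUSH -46  -1026 -46
ADD       -1072
PUSH -3   -1072 -3
LT        1
NEG       -1

-1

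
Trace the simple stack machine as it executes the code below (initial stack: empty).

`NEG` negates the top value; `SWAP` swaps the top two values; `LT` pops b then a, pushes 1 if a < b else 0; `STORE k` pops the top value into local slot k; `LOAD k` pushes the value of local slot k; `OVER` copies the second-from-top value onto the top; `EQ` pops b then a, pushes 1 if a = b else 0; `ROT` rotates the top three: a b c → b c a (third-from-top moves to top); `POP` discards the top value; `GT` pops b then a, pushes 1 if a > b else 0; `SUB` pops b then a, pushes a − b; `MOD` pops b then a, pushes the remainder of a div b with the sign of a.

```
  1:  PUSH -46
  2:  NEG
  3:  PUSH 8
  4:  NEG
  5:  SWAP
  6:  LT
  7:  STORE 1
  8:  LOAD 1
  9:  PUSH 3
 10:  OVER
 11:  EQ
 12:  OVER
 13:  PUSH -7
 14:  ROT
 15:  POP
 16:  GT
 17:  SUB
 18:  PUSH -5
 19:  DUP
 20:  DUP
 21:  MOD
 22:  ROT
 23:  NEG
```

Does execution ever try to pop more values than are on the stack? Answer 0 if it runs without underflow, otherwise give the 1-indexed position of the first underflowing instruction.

PUSH -46 → -46
NEG      → 46
PUSH 8   → 46 8
NEG      → 46 -8
SWAP     → -8 46
LT       → 1
STORE 1  → (empty)
LOAD 1   → 1
PUSH 3   → 1 3
OVER     → 1 3 1
EQ       → 1 0
OVER     → 1 0 1
PUSH -7  → 1 0 1 -7
ROT      → 1 1 -7 0
POP      → 1 1 -7
GT       → 1 1
SUB      → 0
PUSH -5  → 0 -5
DUP      → 0 -5 -5
DUP      → 0 -5 -5 -5
MOD      → 0 -5 0
ROT      → -5 0 0
NEG      → -5 0 0

0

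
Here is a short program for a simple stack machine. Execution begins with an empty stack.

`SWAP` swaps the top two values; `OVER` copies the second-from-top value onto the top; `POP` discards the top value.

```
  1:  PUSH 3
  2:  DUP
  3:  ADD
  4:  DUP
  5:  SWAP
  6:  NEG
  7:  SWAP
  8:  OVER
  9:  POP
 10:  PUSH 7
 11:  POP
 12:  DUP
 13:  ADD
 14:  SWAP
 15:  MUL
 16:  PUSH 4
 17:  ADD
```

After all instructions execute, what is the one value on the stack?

-68

PUSH 3 : 3
DUP    : 3 3
ADD    : 6
DUP    : 6 6
SWAP   : 6 6
NEG    : 6 -6
SWAP   : -6 6
OVER   : -6 6 -6
POP    : -6 6
PUSH 7 : -6 6 7
POP    : -6 6
DUP    : -6 6 6
ADD    : -6 12
SWAP   : 12 -6
MUL    : -72
PUSH 4 : -72 4
ADD    : -68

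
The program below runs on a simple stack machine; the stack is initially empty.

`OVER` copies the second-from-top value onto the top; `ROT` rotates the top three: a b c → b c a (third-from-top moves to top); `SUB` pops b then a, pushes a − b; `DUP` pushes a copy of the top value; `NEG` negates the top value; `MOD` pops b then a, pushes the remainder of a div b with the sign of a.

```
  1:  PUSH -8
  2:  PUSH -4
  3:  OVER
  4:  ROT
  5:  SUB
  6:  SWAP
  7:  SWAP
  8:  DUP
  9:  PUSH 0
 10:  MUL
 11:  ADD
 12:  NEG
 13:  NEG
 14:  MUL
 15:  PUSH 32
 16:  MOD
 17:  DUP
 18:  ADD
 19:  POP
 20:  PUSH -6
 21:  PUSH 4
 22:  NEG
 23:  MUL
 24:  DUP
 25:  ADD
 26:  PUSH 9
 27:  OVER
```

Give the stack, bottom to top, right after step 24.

PUSH -8 -> [-8]
PUSH -4 -> [-8, -4]
OVER    -> [-8, -4, -8]
ROT     -> [-4, -8, -8]
SUB     -> [-4, 0]
SWAP    -> [0, -4]
SWAP    -> [-4, 0]
DUP     -> [-4, 0, 0]
PUSH 0  -> [-4, 0, 0, 0]
MUL     -> [-4, 0, 0]
ADD     -> [-4, 0]
NEG     -> [-4, 0]
NEG     -> [-4, 0]
MUL     -> [0]
PUSH 32 -> [0, 32]
MOD     -> [0]
DUP     -> [0, 0]
ADD     -> [0]
POP     -> []
PUSH -6 -> [-6]
PUSH 4  -> [-6, 4]
NEG     -> [-6, -4]
MUL     -> [24]
DUP     -> [24, 24]

[24, 24]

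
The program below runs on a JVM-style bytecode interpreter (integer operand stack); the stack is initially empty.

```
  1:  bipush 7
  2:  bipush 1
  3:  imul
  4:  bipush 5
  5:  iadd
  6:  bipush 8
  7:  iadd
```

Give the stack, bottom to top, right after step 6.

bipush 7 : 7
bipush 1 : 7 1
imul     : 7
bipush 5 : 7 5
iadd     : 12
bipush 8 : 12 8

[12, 8]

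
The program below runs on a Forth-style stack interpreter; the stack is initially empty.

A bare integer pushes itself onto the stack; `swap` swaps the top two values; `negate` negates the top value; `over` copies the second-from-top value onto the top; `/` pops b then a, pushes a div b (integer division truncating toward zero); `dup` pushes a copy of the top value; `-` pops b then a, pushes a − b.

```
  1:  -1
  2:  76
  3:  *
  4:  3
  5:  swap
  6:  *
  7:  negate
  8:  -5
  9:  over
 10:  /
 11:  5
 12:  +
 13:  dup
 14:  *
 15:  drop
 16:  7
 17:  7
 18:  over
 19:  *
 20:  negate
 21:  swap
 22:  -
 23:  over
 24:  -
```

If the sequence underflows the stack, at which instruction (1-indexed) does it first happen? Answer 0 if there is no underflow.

0

-1     → [-1]
76     → [-1, 76]
*      → [-76]
3      → [-76, 3]
swap   → [3, -76]
*      → [-228]
negate → [228]
-5     → [228, -5]
over   → [228, -5, 228]
/      → [228, 0]
5      → [228, 0, 5]
+      → [228, 5]
dup    → [228, 5, 5]
*      → [228, 25]
drop   → [228]
7      → [228, 7]
7      → [228, 7, 7]
over   → [228, 7, 7, 7]
*      → [228, 7, 49]
negate → [228, 7, -49]
swap   → [228, -49, 7]
-      → [228, -56]
over   → [228, -56, 228]
-      → [228, -284]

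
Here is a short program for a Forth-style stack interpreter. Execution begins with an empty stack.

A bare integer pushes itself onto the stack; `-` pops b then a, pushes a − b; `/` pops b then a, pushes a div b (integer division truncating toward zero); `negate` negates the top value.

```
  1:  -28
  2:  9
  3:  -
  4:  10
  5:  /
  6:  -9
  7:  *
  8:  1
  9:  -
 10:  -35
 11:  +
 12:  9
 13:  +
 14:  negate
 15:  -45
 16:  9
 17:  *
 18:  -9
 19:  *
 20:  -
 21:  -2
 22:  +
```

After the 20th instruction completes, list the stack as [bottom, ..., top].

-28    -> -28
9      -> -28 9
-      -> -37
10     -> -37 10
/      -> -3
-9     -> -3 -9
*      -> 27
1      -> 27 1
-      -> 26
-35    -> 26 -35
+      -> -9
9      -> -9 9
+      -> 0
negate -> 0
-45    -> 0 -45
9      -> 0 -45 9
*      -> 0 -405
-9     -> 0 -405 -9
*      -> 0 3645
-      -> -3645

[-3645]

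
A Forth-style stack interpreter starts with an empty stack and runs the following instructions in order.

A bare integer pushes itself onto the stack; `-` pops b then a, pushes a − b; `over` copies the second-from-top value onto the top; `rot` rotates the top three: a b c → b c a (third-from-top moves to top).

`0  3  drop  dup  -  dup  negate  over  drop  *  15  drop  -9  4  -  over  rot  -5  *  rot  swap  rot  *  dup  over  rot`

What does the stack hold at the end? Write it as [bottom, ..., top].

0      : [0]
3      : [0, 3]
drop   : [0]
dup    : [0, 0]
-      : [0]
dup    : [0, 0]
negate : [0, 0]
over   : [0, 0, 0]
drop   : [0, 0]
*      : [0]
15     : [0, 15]
drop   : [0]
-9     : [0, -9]
4      : [0, -9, 4]
-      : [0, -13]
over   : [0, -13, 0]
rot    : [-13, 0, 0]
-5     : [-13, 0, 0, -5]
*      : [-13, 0, 0]
rot    : [0, 0, -13]
swap   : [0, -13, 0]
rot    : [-13, 0, 0]
*      : [-13, 0]
dup    : [-13, 0, 0]
over   : [-13, 0, 0, 0]
rot    : [-13, 0, 0, 0]

[-13, 0, 0, 0]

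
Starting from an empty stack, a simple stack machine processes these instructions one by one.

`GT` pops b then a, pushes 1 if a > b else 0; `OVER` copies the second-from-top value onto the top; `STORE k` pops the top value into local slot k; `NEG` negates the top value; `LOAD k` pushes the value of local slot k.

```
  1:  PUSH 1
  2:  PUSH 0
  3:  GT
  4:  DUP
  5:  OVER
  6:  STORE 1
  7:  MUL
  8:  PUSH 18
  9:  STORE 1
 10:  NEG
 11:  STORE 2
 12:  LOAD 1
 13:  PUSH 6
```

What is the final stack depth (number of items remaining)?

PUSH 1   1
PUSH 0   1 0
GT       1
DUP      1 1
OVER     1 1 1
STORE 1  1 1
MUL      1
PUSH 18  1 18
STORE 1  1
NEG      -1
STORE 2  (empty)
LOAD 1   18
PUSH 6   18 6

2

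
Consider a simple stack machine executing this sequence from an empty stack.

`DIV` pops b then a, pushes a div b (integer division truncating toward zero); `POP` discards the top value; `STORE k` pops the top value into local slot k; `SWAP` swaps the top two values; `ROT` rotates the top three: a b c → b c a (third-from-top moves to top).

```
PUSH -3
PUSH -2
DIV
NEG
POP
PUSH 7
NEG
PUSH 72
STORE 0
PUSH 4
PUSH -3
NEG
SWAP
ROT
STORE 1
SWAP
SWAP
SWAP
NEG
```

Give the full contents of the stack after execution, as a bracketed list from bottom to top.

[4, -3]

PUSH -3 : [-3]
PUSH -2 : [-3, -2]
DIV     : [1]
NEG     : [-1]
POP     : []
PUSH 7  : [7]
NEG     : [-7]
PUSH 72 : [-7, 72]
STORE 0 : [-7]
PUSH 4  : [-7, 4]
PUSH -3 : [-7, 4, -3]
NEG     : [-7, 4, 3]
SWAP    : [-7, 3, 4]
ROT     : [3, 4, -7]
STORE 1 : [3, 4]
SWAP    : [4, 3]
SWAP    : [3, 4]
SWAP    : [4, 3]
NEG     : [4, -3]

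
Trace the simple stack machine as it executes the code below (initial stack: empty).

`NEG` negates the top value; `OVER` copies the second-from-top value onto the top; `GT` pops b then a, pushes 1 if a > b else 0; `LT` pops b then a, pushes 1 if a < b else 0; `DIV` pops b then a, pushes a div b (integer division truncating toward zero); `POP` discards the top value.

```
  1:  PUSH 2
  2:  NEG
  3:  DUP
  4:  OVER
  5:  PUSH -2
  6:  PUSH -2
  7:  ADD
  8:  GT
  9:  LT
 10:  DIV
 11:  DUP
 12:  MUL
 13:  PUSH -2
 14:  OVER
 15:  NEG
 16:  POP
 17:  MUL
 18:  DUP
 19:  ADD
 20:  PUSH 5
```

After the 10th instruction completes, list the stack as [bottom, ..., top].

PUSH 2  → 2
NEG     → -2
DUP     → -2 -2
OVER    → -2 -2 -2
PUSH -2 → -2 -2 -2 -2
PUSH -2 → -2 -2 -2 -2 -2
ADD     → -2 -2 -2 -4
GT      → -2 -2 1
LT      → -2 1
DIV     → -2

[-2]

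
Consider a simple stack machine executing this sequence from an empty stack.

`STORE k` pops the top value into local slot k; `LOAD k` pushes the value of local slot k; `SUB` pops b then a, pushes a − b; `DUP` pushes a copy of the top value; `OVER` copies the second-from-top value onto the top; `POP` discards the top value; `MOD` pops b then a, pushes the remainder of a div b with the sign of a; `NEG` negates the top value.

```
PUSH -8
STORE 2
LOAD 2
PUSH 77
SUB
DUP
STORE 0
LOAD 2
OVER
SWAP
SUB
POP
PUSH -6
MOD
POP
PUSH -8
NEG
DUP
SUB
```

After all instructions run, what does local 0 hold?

-85

PUSH -8 : [-8]
STORE 2 : []
LOAD 2  : [-8]
PUSH 77 : [-8, 77]
SUB     : [-85]
DUP     : [-85, -85]
STORE 0 : [-85]
LOAD 2  : [-85, -8]
OVER    : [-85, -8, -85]
SWAP    : [-85, -85, -8]
SUB     : [-85, -77]
POP     : [-85]
PUSH -6 : [-85, -6]
MOD     : [-1]
POP     : []
PUSH -8 : [-8]
NEG     : [8]
DUP     : [8, 8]
SUB     : [0]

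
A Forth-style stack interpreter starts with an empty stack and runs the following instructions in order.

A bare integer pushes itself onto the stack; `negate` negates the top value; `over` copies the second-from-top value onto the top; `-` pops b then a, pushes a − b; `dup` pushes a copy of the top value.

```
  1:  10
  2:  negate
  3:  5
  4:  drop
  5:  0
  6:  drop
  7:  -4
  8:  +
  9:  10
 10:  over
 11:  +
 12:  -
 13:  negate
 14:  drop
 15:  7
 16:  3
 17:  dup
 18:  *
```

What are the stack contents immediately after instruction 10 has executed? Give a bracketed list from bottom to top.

10      10
negate  -10
5       -10 5
drop    -10
0       -10 0
drop    -10
-4      -10 -4
+       -14
10      -14 10
over    -14 10 -14

[-14, 10, -14]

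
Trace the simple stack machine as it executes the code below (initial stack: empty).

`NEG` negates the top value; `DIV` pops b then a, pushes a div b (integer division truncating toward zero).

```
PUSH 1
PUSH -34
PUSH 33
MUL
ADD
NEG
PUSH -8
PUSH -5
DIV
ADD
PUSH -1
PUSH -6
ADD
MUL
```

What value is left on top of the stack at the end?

-7854

PUSH 1    1
PUSH -34  1 -34
PUSH 33   1 -34 33
MUL       1 -1122
ADD       -1121
NEG       1121
PUSH -8   1121 -8
PUSH -5   1121 -8 -5
DIV       1121 1
ADD       1122
PUSH -1   1122 -1
PUSH -6   1122 -1 -6
ADD       1122 -7
MUL       -7854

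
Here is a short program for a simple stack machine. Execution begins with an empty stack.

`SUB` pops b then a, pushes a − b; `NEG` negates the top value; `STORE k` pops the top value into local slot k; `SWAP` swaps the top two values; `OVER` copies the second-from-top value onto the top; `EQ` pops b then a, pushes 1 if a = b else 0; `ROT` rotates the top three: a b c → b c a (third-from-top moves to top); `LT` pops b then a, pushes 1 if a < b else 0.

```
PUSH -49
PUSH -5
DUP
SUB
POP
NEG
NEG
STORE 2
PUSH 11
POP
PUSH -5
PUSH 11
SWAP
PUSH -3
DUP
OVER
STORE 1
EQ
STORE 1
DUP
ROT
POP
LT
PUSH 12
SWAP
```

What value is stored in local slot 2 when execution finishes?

PUSH -49 → -49
PUSH -5  → -49 -5
DUP      → -49 -5 -5
SUB      → -49 0
POP      → -49
NEG      → 49
NEG      → -49
STORE 2  → (empty)
PUSH 11  → 11
POP      → (empty)
PUSH -5  → -5
PUSH 11  → -5 11
SWAP     → 11 -5
PUSH -3  → 11 -5 -3
DUP      → 11 -5 -3 -3
OVER     → 11 -5 -3 -3 -3
STORE 1  → 11 -5 -3 -3
EQ       → 11 -5 1
STORE 1  → 11 -5
DUP      → 11 -5 -5
ROT      → -5 -5 11
POP      → -5 -5
LT       → 0
PUSH 12  → 0 12
SWAP     → 12 0

-49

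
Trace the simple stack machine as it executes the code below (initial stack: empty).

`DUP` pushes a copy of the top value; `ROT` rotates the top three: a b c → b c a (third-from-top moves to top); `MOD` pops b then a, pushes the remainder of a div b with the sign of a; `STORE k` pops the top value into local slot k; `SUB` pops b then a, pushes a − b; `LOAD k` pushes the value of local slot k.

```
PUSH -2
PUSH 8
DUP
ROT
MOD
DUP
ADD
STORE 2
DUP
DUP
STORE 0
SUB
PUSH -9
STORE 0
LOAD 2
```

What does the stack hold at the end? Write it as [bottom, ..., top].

PUSH -2  [-2]
PUSH 8   [-2, 8]
DUP      [-2, 8, 8]
ROT      [8, 8, -2]
MOD      [8, 0]
DUP      [8, 0, 0]
ADD      [8, 0]
STORE 2  [8]
DUP      [8, 8]
DUP      [8, 8, 8]
STORE 0  [8, 8]
SUB      [0]
PUSH -9  [0, -9]
STORE 0  [0]
LOAD 2   [0, 0]

[0, 0]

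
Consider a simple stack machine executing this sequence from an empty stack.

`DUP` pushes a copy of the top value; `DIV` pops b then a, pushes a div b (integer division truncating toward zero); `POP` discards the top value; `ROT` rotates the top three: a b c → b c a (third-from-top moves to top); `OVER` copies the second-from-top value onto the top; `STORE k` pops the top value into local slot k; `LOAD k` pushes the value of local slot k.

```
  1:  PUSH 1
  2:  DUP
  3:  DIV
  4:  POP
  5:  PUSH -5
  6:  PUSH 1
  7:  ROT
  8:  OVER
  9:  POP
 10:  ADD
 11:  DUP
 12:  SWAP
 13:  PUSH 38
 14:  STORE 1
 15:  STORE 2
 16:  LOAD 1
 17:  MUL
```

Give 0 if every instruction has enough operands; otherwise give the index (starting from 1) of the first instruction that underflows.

7

PUSH 1  → 1
DUP     → 1 1
DIV     → 1
POP     → (empty)
PUSH -5 → -5
PUSH 1  → -5 1
ROT  — needs 3 operands, stack has 2 → underflow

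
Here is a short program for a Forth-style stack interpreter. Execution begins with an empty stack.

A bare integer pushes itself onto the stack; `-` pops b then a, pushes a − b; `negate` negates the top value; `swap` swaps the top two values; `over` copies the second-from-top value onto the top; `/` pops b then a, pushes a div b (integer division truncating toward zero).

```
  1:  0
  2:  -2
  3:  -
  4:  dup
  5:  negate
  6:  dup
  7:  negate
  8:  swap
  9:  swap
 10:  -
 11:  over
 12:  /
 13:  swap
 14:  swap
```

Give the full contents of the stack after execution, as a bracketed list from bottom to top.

0      → 0
-2     → 0 -2
-      → 2
dup    → 2 2
negate → 2 -2
dup    → 2 -2 -2
negate → 2 -2 2
swap   → 2 2 -2
swap   → 2 -2 2
-      → 2 -4
over   → 2 -4 2
/      → 2 -2
swap   → -2 2
swap   → 2 -2

[2, -2]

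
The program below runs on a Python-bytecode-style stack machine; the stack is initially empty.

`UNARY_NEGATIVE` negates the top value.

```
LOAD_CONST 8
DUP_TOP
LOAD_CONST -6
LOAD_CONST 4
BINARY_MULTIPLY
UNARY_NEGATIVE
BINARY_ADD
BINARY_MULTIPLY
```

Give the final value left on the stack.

256

LOAD_CONST 8     8
DUP_TOP          8 8
LOAD_CONST -6    8 8 -6
LOAD_CONST 4     8 8 -6 4
BINARY_MULTIPLY  8 8 -24
UNARY_NEGATIVE   8 8 24
BINARY_ADD       8 32
BINARY_MULTIPLY  256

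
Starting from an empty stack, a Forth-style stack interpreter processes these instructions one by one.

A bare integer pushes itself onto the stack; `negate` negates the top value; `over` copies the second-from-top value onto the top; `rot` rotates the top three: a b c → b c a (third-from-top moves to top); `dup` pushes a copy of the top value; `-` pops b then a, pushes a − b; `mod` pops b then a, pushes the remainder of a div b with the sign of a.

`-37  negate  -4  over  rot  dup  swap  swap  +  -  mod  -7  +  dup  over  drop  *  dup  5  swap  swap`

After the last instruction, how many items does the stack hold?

-37    : -37
negate : 37
-4     : 37 -4
over   : 37 -4 37
rot    : -4 37 37
dup    : -4 37 37 37
swap   : -4 37 37 37
swap   : -4 37 37 37
+      : -4 37 74
-      : -4 -37
mod    : -4
-7     : -4 -7
+      : -11
dup    : -11 -11
over   : -11 -11 -11
drop   : -11 -11
*      : 121
dup    : 121 121
5      : 121 121 5
swap   : 121 5 121
swap   : 121 121 5

3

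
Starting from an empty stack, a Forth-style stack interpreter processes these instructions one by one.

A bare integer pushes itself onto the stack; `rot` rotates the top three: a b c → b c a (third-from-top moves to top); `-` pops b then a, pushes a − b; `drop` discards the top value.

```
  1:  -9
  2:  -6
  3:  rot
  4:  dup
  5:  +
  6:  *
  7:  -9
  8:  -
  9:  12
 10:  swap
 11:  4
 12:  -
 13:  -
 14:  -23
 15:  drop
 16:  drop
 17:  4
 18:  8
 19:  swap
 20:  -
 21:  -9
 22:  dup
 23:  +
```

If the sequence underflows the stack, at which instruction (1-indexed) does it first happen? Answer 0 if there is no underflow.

-9 -> [-9]
-6 -> [-9, -6]
rot  — needs 3 operands, stack has 2 → underflow

3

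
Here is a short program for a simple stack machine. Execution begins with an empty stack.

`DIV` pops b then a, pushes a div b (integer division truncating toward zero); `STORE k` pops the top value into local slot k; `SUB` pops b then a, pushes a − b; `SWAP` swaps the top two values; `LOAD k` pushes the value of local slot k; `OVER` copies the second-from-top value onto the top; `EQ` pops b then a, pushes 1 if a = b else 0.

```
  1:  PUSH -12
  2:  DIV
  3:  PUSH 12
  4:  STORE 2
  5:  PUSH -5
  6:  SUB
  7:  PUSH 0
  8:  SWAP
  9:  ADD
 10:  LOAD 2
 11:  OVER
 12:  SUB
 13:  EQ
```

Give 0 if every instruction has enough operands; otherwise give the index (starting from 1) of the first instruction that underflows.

PUSH -12  [-12]
DIV  — needs 2 operands, stack has 1 → underflow

2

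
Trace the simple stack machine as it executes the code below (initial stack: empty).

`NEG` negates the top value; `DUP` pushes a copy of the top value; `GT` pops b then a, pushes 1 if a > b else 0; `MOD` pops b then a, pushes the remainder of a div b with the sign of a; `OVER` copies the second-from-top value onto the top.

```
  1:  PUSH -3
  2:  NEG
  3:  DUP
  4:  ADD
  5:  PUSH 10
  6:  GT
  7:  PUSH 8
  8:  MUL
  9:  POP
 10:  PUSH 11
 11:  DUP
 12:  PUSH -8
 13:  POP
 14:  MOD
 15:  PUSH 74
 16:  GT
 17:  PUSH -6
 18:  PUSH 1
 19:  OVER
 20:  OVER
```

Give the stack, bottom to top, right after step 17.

PUSH -3  [-3]
NEG      [3]
DUP      [3, 3]
ADD      [6]
PUSH 10  [6, 10]
GT       [0]
PUSH 8   [0, 8]
MUL      [0]
POP      []
PUSH 11  [11]
DUP      [11, 11]
PUSH -8  [11, 11, -8]
POP      [11, 11]
MOD      [0]
PUSH 74  [0, 74]
GT       [0]
PUSH -6  [0, -6]

[0, -6]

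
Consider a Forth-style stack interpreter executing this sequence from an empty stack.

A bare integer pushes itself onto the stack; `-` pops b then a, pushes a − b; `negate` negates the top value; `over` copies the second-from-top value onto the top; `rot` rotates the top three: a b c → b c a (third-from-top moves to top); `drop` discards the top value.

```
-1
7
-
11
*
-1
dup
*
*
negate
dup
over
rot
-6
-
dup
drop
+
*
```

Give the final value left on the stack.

-1     → -1
7      → -1 7
-      → -8
11     → -8 11
*      → -88
-1     → -88 -1
dup    → -88 -1 -1
*      → -88 1
*      → -88
negate → 88
dup    → 88 88
over   → 88 88 88
rot    → 88 88 88
-6     → 88 88 88 -6
-      → 88 88 94
dup    → 88 88 94 94
drop   → 88 88 94
+      → 88 182
*      → 16016

16016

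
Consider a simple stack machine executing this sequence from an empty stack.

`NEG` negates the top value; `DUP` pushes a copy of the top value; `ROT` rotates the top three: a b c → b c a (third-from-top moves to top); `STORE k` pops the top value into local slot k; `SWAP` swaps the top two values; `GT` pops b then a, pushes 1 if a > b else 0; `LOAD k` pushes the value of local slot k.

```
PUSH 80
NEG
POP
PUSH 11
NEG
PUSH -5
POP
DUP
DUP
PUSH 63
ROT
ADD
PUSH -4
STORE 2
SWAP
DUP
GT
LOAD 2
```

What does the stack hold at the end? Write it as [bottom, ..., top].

PUSH 80  80
NEG      -80
POP      (empty)
PUSH 11  11
NEG      -11
PUSH -5  -11 -5
POP      -11
DUP      -11 -11
DUP      -11 -11 -11
PUSH 63  -11 -11 -11 63
ROT      -11 -11 63 -11
ADD      -11 -11 52
PUSH -4  -11 -11 52 -4
STORE 2  -11 -11 52
SWAP     -11 52 -11
DUP      -11 52 -11 -11
GT       -11 52 0
LOAD 2   -11 52 0 -4

[-11, 52, 0, -4]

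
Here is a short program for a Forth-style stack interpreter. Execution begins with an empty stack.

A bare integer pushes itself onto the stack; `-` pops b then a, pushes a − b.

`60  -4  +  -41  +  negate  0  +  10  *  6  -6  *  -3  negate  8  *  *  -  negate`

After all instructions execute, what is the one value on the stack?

-714

60      [60]
-4      [60, -4]
+       [56]
-41     [56, -41]
+       [15]
negate  [-15]
0       [-15, 0]
+       [-15]
10      [-15, 10]
*       [-150]
6       [-150, 6]
-6      [-150, 6, -6]
*       [-150, -36]
-3      [-150, -36, -3]
negate  [-150, -36, 3]
8       [-150, -36, 3, 8]
*       [-150, -36, 24]
*       [-150, -864]
-       [714]
negate  [-714]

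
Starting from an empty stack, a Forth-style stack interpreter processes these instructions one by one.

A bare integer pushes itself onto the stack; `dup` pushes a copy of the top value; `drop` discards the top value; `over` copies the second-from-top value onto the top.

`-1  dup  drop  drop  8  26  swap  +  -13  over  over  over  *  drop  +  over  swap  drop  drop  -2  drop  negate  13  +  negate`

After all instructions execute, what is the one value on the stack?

21

-1     → [-1]
dup    → [-1, -1]
drop   → [-1]
drop   → []
8      → [8]
26     → [8, 26]
swap   → [26, 8]
+      → [34]
-13    → [34, -13]
over   → [34, -13, 34]
over   → [34, -13, 34, -13]
over   → [34, -13, 34, -13, 34]
*      → [34, -13, 34, -442]
drop   → [34, -13, 34]
+      → [34, 21]
over   → [34, 21, 34]
swap   → [34, 34, 21]
drop   → [34, 34]
drop   → [34]
-2     → [34, -2]
drop   → [34]
negate → [-34]
13     → [-34, 13]
+      → [-21]
negate → [21]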